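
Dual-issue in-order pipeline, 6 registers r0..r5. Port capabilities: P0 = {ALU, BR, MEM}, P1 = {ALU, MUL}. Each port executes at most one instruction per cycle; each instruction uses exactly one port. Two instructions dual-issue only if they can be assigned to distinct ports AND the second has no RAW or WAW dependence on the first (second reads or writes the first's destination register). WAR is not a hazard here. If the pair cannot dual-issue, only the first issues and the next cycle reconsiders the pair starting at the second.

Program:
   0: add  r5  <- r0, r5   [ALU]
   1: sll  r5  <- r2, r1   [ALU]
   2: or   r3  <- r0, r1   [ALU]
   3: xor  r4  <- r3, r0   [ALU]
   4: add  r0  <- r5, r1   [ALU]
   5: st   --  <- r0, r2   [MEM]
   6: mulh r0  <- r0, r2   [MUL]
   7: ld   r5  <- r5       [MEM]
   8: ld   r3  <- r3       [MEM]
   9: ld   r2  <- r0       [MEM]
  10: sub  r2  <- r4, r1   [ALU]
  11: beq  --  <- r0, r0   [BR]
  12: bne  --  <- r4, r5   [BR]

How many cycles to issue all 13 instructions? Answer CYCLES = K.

CYCLES = 9

t=0 i0:add ; WAW r5
t=1 i1,i2:sll+or ; 2-wide
t=2 i3,i4:xor+add ; 2-wide
t=3 i5,i6:st+mulh ; 2-wide
t=4 i7:ld ; no-port MEM/MEM
t=5 i8:ld ; no-port MEM/MEM
t=6 i9:ld ; WAW r2
t=7 i10,i11:sub+beq ; 2-wide
t=8 i12:bne ; tail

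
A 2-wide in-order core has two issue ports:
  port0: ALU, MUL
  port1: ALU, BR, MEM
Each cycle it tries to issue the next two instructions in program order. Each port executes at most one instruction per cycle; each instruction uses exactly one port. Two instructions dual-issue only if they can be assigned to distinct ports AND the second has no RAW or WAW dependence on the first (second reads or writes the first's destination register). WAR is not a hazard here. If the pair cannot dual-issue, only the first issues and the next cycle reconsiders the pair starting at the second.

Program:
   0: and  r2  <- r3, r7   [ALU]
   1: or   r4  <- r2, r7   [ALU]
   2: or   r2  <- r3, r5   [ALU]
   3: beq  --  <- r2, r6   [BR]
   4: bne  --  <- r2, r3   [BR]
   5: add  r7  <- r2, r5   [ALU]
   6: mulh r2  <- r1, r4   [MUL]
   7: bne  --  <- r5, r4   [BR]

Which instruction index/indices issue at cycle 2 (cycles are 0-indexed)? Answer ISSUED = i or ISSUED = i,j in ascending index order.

ISSUED = 3

  cy0 -> i0 (and.ALU) RAW r2
  cy1 -> i1+i2 (or.ALU+or.ALU) 2-wide
  cy2 -> i3 (beq.BR) no-port BR/BR
  cy3 -> i4+i5 (bne.BR+add.ALU) 2-wide
  cy4 -> i6+i7 (mulh.MUL+bne.BR) 2-wide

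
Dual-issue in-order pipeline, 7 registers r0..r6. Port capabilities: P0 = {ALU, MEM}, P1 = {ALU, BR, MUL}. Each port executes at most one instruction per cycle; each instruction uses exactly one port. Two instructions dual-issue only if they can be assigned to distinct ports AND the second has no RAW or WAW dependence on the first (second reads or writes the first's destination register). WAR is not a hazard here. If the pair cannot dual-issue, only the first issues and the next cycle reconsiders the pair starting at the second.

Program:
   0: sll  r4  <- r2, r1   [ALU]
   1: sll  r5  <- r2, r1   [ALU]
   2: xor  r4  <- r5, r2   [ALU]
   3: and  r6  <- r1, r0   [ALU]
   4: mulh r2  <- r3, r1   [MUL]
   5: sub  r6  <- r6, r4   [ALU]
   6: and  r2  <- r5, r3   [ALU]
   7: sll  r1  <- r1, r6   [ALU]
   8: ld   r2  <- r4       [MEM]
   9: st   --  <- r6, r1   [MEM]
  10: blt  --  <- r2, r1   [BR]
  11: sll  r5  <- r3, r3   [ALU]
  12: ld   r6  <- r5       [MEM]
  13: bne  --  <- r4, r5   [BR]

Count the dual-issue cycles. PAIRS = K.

0. sll sll @i0+i1  | pair
1. xor and @i2+i3  | pair
2. mulh sub @i4+i5  | pair
3. and sll @i6+i7  | pair
4. ld @i8  | no-port MEM/MEM
5. st blt @i9+i10  | pair
6. sll @i11  | RAW r5
7. ld bne @i12+i13  | pair

PAIRS = 6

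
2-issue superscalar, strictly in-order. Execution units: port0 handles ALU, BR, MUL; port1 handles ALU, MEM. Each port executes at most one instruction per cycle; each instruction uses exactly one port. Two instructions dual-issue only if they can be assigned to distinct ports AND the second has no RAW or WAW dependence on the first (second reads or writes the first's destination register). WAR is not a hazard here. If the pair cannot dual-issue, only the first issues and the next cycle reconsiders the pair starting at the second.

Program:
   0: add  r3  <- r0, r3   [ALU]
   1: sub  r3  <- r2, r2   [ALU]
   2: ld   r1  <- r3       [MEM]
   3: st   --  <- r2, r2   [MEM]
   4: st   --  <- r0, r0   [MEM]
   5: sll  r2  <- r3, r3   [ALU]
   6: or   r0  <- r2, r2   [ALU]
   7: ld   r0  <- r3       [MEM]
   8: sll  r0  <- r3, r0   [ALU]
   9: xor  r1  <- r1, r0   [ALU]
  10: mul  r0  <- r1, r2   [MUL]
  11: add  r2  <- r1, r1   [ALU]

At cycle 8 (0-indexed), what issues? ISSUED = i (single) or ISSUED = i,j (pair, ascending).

  cy0 -> i0 (add) WAW r3
  cy1 -> i1 (sub) RAW r3
  cy2 -> i2 (ld) no-port MEM/MEM
  cy3 -> i3 (st) no-port MEM/MEM
  cy4 -> i4,i5 (st+sll) 2-wide
  cy5 -> i6 (or) WAW r0
  cy6 -> i7 (ld) RAW+WAW r0
  cy7 -> i8 (sll) RAW r0
  cy8 -> i9 (xor) RAW r1
  cy9 -> i10,i11 (mul+add) 2-wide

ISSUED = 9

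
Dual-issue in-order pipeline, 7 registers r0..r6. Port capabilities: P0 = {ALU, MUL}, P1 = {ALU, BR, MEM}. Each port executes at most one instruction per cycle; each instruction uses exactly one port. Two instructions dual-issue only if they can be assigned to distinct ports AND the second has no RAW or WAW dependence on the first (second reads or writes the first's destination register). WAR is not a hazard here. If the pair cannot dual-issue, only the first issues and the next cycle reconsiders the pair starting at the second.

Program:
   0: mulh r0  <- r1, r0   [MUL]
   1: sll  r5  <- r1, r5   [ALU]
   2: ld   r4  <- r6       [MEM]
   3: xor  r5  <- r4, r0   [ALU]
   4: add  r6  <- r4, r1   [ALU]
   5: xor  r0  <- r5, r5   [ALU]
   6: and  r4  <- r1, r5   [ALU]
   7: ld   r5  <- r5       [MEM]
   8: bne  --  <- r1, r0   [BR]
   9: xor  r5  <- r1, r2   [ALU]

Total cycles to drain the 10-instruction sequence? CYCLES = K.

CYCLES = 6

#0 head=0: mulh sll i0,i1 pair
#1 head=2: ld i2 RAW r4
#2 head=3: xor add i3,i4 pair
#3 head=5: xor and i5,i6 pair
#4 head=7: ld i7 no-port MEM/BR
#5 head=8: bne xor i8,i9 pair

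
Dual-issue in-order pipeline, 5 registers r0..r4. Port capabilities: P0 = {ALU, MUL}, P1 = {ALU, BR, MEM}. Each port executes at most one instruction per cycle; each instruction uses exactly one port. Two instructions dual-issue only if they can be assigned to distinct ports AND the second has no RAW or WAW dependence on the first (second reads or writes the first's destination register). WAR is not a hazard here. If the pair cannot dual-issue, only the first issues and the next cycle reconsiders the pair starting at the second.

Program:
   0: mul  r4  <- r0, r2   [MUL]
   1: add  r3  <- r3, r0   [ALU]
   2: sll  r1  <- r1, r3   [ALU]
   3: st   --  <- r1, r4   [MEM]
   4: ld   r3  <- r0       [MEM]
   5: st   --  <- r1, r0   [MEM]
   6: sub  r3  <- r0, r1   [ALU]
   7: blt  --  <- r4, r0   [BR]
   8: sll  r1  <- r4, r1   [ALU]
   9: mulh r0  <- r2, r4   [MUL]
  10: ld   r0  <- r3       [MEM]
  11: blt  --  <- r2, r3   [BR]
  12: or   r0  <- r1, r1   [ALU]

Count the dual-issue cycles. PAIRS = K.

#0 head=0: mul/add i0&i1 pair
#1 head=2: sll i2 RAW r1
#2 head=3: st i3 no-port MEM/MEM
#3 head=4: ld i4 no-port MEM/MEM
#4 head=5: st/sub i5&i6 pair
#5 head=7: blt/sll i7&i8 pair
#6 head=9: mulh i9 WAW r0
#7 head=10: ld i10 no-port MEM/BR
#8 head=11: blt/or i11&i12 pair

PAIRS = 4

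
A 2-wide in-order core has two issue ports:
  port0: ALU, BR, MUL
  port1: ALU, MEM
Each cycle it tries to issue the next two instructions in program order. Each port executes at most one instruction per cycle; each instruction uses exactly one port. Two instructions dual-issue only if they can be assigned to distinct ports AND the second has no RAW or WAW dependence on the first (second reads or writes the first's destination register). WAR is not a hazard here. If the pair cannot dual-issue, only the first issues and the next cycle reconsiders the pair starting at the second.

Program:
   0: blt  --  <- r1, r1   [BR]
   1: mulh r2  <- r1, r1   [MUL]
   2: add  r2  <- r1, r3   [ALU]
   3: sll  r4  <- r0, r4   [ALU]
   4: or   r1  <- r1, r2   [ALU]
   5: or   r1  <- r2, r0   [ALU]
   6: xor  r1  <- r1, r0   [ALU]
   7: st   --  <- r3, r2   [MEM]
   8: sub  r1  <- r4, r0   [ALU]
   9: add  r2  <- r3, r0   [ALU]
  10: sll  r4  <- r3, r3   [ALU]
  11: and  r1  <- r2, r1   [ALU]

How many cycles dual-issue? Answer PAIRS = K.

[0] i0  blt.BR  -- no-port BR/MUL
[1] i1  mulh.MUL  -- WAW r2
[2] i2/i3  add.ALU;sll.ALU  -- dual
[3] i4  or.ALU  -- WAW r1
[4] i5  or.ALU  -- RAW+WAW r1
[5] i6/i7  xor.ALU;st.MEM  -- dual
[6] i8/i9  sub.ALU;add.ALU  -- dual
[7] i10/i11  sll.ALU;and.ALU  -- dual

PAIRS = 4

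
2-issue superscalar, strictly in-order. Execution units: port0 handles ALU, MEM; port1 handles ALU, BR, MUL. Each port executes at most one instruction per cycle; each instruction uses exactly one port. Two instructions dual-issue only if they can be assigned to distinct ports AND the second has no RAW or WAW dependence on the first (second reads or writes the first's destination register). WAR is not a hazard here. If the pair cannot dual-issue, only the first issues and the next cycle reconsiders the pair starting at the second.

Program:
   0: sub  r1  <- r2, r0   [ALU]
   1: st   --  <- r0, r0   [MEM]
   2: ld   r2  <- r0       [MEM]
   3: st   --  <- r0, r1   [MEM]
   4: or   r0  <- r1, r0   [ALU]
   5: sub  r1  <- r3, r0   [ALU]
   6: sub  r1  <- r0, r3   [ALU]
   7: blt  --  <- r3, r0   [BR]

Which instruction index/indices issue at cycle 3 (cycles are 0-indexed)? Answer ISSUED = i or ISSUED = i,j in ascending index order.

t=0 i0,i1:sub;st ; pair
t=1 i2:ld ; no-port MEM/MEM
t=2 i3,i4:st;or ; pair
t=3 i5:sub ; WAW r1
t=4 i6,i7:sub;blt ; pair

ISSUED = 5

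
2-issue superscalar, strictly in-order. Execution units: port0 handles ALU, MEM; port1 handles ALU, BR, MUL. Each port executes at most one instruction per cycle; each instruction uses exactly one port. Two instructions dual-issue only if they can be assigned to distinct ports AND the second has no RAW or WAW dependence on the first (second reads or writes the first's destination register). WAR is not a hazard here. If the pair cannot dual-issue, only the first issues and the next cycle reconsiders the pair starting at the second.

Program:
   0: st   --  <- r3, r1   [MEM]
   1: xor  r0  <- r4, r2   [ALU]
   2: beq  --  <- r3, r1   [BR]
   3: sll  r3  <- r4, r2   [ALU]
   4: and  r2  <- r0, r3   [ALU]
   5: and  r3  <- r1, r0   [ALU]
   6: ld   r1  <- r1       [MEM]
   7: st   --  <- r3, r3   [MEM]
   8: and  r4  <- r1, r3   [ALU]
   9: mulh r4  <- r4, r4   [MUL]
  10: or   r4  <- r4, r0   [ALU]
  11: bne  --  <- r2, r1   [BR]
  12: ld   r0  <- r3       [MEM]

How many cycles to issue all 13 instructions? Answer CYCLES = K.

  cy0 -> i0+i1 (st.MEM+xor.ALU) 2-wide
  cy1 -> i2+i3 (beq.BR+sll.ALU) 2-wide
  cy2 -> i4+i5 (and.ALU+and.ALU) 2-wide
  cy3 -> i6 (ld.MEM) no-port MEM/MEM
  cy4 -> i7+i8 (st.MEM+and.ALU) 2-wide
  cy5 -> i9 (mulh.MUL) RAW+WAW r4
  cy6 -> i10+i11 (or.ALU+bne.BR) 2-wide
  cy7 -> i12 (ld.MEM) tail

CYCLES = 8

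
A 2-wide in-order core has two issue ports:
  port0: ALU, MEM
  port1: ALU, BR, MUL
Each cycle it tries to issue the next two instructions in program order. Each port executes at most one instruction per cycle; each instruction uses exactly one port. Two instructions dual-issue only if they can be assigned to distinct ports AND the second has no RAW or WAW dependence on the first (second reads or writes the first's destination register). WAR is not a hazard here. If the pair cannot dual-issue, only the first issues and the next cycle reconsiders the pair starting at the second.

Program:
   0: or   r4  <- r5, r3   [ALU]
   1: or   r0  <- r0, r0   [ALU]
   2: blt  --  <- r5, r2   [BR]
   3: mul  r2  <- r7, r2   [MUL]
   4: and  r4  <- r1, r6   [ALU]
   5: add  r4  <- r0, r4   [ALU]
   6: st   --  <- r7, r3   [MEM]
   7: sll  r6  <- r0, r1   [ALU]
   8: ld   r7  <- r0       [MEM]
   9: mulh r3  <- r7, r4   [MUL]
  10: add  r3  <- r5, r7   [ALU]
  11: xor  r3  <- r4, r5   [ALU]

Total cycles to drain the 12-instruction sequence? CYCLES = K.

CYCLES = 8

  cy0 -> i0&i1 (or.ALU+or.ALU) dual
  cy1 -> i2 (blt.BR) no-port BR/MUL
  cy2 -> i3&i4 (mul.MUL+and.ALU) dual
  cy3 -> i5&i6 (add.ALU+st.MEM) dual
  cy4 -> i7&i8 (sll.ALU+ld.MEM) dual
  cy5 -> i9 (mulh.MUL) WAW r3
  cy6 -> i10 (add.ALU) WAW r3
  cy7 -> i11 (xor.ALU) tail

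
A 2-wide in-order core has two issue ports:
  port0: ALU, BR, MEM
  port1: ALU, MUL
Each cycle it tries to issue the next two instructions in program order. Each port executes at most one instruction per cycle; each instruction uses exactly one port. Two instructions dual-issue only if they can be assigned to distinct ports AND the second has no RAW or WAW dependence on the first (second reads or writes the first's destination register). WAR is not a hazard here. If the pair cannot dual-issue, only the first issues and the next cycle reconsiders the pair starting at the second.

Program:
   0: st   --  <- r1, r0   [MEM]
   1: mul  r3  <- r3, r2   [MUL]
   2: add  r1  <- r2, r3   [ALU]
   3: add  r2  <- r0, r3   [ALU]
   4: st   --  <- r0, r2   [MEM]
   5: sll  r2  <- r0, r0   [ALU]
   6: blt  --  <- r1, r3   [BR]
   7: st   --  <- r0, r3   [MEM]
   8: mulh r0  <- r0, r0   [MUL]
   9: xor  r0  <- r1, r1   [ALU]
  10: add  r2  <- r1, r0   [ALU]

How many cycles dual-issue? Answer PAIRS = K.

0. st.MEM/mul.MUL @i0+i1  | pair
1. add.ALU/add.ALU @i2+i3  | pair
2. st.MEM/sll.ALU @i4+i5  | pair
3. blt.BR @i6  | no-port BR/MEM
4. st.MEM/mulh.MUL @i7+i8  | pair
5. xor.ALU @i9  | RAW r0
6. add.ALU @i10  | tail

PAIRS = 4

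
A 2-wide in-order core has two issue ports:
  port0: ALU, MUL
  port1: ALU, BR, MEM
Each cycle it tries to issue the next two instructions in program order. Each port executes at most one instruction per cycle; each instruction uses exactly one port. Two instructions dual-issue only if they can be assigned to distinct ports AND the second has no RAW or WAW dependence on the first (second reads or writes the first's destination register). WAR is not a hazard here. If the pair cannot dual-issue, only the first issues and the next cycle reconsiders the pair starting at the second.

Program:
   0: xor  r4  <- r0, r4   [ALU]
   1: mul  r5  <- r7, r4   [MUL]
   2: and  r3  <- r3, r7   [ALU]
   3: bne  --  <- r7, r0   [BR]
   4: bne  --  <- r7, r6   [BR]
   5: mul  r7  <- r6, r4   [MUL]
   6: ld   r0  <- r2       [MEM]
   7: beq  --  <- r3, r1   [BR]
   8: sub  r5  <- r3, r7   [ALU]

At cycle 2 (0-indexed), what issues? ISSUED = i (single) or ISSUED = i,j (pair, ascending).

0. xor.ALU @i0  | RAW r4
1. mul.MUL and.ALU @i1,i2  | dual
2. bne.BR @i3  | no-port BR/BR
3. bne.BR mul.MUL @i4,i5  | dual
4. ld.MEM @i6  | no-port MEM/BR
5. beq.BR sub.ALU @i7,i8  | dual

ISSUED = 3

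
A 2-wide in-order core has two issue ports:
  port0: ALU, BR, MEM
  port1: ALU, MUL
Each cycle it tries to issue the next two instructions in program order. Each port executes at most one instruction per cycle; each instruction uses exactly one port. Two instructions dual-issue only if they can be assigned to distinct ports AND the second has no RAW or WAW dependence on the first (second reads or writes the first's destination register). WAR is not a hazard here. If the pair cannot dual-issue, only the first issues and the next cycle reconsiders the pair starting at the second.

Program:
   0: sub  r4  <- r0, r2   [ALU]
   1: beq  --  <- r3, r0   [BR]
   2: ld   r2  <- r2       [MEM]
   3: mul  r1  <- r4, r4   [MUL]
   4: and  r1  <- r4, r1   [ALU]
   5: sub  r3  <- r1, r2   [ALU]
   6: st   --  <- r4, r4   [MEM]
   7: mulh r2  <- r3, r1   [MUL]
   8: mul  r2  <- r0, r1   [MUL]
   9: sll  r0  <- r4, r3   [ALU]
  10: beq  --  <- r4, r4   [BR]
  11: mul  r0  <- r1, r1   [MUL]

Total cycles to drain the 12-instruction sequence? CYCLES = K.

#0 head=0: sub;beq i0,i1 dual
#1 head=2: ld;mul i2,i3 dual
#2 head=4: and i4 RAW r1
#3 head=5: sub;st i5,i6 dual
#4 head=7: mulh i7 no-port MUL/MUL
#5 head=8: mul;sll i8,i9 dual
#6 head=10: beq;mul i10,i11 dual

CYCLES = 7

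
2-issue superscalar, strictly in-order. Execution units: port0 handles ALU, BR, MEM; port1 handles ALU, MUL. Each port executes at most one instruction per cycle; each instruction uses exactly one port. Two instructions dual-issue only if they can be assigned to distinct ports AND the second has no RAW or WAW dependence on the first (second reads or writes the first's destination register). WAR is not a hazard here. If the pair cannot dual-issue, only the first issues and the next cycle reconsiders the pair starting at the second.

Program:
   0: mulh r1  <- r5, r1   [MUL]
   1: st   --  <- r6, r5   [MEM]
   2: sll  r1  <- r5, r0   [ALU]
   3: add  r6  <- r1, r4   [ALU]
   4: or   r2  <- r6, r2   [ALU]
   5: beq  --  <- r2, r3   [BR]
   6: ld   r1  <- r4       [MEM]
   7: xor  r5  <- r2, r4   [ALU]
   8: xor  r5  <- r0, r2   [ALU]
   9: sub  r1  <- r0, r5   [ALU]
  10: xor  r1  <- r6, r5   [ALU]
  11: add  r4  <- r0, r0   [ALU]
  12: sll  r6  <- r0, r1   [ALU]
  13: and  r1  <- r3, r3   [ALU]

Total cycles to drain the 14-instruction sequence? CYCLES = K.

  cy0 -> i0+i1 (mulh;st) 2-wide
  cy1 -> i2 (sll) RAW r1
  cy2 -> i3 (add) RAW r6
  cy3 -> i4 (or) RAW r2
  cy4 -> i5 (beq) no-port BR/MEM
  cy5 -> i6+i7 (ld;xor) 2-wide
  cy6 -> i8 (xor) RAW r5
  cy7 -> i9 (sub) WAW r1
  cy8 -> i10+i11 (xor;add) 2-wide
  cy9 -> i12+i13 (sll;and) 2-wide

CYCLES = 10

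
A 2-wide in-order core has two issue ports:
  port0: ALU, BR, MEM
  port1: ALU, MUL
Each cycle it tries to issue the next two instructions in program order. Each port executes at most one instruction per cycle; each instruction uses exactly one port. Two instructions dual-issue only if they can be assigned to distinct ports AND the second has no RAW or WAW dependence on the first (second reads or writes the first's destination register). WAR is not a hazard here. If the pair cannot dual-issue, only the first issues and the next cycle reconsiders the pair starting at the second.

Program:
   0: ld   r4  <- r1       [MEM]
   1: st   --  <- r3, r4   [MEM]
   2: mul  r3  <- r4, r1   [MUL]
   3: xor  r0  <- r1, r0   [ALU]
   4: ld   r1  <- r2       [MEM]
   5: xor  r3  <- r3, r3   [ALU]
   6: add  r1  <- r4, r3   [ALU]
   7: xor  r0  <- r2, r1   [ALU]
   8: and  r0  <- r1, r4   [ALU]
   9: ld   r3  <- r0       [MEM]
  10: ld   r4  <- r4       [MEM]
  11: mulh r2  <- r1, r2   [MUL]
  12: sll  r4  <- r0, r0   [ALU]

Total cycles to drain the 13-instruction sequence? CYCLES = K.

t=0 i0:ld.MEM ; no-port MEM/MEM
t=1 i1&i2:st.MEM mul.MUL ; dual
t=2 i3&i4:xor.ALU ld.MEM ; dual
t=3 i5:xor.ALU ; RAW r3
t=4 i6:add.ALU ; RAW r1
t=5 i7:xor.ALU ; WAW r0
t=6 i8:and.ALU ; RAW r0
t=7 i9:ld.MEM ; no-port MEM/MEM
t=8 i10&i11:ld.MEM mulh.MUL ; dual
t=9 i12:sll.ALU ; tail

CYCLES = 10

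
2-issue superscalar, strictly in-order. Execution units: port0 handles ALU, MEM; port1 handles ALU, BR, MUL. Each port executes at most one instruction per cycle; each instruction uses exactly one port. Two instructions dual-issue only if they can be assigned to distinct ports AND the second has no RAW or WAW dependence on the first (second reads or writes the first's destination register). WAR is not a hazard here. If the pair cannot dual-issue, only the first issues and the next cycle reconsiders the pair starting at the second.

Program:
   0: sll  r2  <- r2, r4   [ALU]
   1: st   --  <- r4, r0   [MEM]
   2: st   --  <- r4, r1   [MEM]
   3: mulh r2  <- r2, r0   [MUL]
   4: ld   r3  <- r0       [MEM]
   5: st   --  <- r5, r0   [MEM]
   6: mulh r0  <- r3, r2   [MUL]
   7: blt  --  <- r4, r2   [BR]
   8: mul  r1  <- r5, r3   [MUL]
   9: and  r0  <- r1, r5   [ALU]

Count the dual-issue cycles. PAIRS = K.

PAIRS = 3

c0: i0&i1 sll.ALU/st.MEM  dual
c1: i2&i3 st.MEM/mulh.MUL  dual
c2: i4 ld.MEM  no-port MEM/MEM
c3: i5&i6 st.MEM/mulh.MUL  dual
c4: i7 blt.BR  no-port BR/MUL
c5: i8 mul.MUL  RAW r1
c6: i9 and.ALU  tail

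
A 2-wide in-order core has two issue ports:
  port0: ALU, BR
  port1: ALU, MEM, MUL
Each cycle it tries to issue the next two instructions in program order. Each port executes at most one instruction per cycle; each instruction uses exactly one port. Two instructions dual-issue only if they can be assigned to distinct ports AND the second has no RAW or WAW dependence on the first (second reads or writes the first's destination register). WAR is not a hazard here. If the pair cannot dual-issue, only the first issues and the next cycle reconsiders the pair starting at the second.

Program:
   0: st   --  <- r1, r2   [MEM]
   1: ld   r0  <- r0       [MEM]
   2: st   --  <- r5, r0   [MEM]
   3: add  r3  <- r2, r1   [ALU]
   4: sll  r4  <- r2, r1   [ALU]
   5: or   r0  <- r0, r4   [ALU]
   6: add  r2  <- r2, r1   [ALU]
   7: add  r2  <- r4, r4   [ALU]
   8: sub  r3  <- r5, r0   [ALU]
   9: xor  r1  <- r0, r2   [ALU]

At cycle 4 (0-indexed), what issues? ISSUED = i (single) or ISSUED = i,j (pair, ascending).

0. st @i0  | no-port MEM/MEM
1. ld @i1  | no-port MEM/MEM
2. st;add @i2+i3  | 2-wide
3. sll @i4  | RAW r4
4. or;add @i5+i6  | 2-wide
5. add;sub @i7+i8  | 2-wide
6. xor @i9  | tail

ISSUED = 5,6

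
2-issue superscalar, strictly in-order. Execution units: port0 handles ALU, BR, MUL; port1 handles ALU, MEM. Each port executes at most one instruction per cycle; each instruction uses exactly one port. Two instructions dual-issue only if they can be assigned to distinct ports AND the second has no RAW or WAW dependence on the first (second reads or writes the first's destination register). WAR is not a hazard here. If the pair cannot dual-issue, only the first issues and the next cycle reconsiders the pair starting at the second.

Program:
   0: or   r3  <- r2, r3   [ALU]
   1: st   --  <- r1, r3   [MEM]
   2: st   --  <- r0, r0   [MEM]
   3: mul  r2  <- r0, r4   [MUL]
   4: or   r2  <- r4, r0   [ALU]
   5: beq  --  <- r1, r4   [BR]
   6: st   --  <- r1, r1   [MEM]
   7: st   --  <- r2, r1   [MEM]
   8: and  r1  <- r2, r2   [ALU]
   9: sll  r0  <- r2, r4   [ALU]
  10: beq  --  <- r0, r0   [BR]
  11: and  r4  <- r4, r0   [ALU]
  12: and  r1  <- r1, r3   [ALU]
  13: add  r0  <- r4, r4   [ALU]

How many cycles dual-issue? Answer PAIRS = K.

0. or.ALU @i0  | RAW r3
1. st.MEM @i1  | no-port MEM/MEM
2. st.MEM+mul.MUL @i2/i3  | 2-wide
3. or.ALU+beq.BR @i4/i5  | 2-wide
4. st.MEM @i6  | no-port MEM/MEM
5. st.MEM+and.ALU @i7/i8  | 2-wide
6. sll.ALU @i9  | RAW r0
7. beq.BR+and.ALU @i10/i11  | 2-wide
8. and.ALU+add.ALU @i12/i13  | 2-wide

PAIRS = 5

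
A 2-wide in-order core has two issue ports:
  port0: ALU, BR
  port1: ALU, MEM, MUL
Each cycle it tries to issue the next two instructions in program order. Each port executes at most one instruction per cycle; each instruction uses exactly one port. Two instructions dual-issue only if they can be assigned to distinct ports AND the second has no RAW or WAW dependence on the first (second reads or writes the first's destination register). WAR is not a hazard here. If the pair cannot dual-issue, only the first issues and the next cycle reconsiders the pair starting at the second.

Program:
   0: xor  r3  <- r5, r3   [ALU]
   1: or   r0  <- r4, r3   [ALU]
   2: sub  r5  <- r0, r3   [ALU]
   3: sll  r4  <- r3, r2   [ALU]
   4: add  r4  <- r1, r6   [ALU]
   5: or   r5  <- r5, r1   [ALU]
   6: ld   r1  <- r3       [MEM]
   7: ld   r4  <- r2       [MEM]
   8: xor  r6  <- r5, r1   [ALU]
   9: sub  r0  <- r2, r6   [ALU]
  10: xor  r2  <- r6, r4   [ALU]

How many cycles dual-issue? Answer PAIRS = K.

c0: i0 xor.ALU  RAW r3
c1: i1 or.ALU  RAW r0
c2: i2+i3 sub.ALU;sll.ALU  dual
c3: i4+i5 add.ALU;or.ALU  dual
c4: i6 ld.MEM  no-port MEM/MEM
c5: i7+i8 ld.MEM;xor.ALU  dual
c6: i9+i10 sub.ALU;xor.ALU  dual

PAIRS = 4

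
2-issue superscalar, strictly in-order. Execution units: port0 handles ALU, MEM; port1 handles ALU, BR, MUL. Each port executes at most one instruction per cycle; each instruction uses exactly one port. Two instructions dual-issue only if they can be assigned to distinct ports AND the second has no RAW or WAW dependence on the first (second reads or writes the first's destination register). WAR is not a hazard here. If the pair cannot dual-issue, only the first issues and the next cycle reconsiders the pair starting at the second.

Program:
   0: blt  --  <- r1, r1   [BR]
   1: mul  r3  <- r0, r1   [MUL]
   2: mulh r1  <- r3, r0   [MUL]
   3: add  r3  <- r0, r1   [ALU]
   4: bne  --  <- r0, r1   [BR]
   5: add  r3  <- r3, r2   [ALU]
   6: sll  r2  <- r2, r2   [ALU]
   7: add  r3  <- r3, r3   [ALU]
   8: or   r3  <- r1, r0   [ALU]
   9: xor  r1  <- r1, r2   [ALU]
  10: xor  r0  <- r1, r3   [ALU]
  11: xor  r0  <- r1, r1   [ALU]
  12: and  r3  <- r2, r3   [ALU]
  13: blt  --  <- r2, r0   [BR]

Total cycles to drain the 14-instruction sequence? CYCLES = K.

CYCLES = 10

t=0 i0:blt ; no-port BR/MUL
t=1 i1:mul ; no-port MUL/MUL
t=2 i2:mulh ; RAW r1
t=3 i3,i4:add;bne ; dual
t=4 i5,i6:add;sll ; dual
t=5 i7:add ; WAW r3
t=6 i8,i9:or;xor ; dual
t=7 i10:xor ; WAW r0
t=8 i11,i12:xor;and ; dual
t=9 i13:blt ; tail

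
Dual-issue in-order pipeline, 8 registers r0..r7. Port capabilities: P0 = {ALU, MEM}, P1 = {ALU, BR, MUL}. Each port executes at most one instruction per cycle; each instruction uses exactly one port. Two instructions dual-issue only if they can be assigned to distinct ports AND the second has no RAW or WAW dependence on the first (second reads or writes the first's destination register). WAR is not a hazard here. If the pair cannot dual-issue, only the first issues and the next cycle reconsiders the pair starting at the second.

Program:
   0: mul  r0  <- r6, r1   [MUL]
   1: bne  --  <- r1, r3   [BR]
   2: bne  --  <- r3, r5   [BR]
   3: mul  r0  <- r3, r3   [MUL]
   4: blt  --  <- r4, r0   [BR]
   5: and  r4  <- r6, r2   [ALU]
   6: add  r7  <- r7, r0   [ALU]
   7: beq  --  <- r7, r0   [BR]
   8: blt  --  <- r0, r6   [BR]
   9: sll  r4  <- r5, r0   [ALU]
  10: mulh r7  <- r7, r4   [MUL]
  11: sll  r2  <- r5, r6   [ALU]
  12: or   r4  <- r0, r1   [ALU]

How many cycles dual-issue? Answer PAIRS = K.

0. mul.MUL @i0  | no-port MUL/BR
1. bne.BR @i1  | no-port BR/BR
2. bne.BR @i2  | no-port BR/MUL
3. mul.MUL @i3  | no-port MUL/BR
4. blt.BR/and.ALU @i4/i5  | 2-wide
5. add.ALU @i6  | RAW r7
6. beq.BR @i7  | no-port BR/BR
7. blt.BR/sll.ALU @i8/i9  | 2-wide
8. mulh.MUL/sll.ALU @i10/i11  | 2-wide
9. or.ALU @i12  | tail

PAIRS = 3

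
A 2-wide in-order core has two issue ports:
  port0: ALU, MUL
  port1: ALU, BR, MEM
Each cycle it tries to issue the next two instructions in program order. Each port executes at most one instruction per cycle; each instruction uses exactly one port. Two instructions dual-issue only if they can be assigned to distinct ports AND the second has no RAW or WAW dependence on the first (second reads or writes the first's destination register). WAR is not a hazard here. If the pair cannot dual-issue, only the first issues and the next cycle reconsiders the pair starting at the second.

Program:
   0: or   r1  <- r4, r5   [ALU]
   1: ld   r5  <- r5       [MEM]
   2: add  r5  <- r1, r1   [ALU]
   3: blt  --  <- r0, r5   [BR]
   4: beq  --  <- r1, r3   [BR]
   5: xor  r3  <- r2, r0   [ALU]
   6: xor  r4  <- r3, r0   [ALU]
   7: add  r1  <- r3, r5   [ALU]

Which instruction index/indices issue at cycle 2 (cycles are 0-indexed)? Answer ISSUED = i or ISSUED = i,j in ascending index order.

ISSUED = 3

  cy0 -> i0,i1 (or.ALU+ld.MEM) 2-wide
  cy1 -> i2 (add.ALU) RAW r5
  cy2 -> i3 (blt.BR) no-port BR/BR
  cy3 -> i4,i5 (beq.BR+xor.ALU) 2-wide
  cy4 -> i6,i7 (xor.ALU+add.ALU) 2-wide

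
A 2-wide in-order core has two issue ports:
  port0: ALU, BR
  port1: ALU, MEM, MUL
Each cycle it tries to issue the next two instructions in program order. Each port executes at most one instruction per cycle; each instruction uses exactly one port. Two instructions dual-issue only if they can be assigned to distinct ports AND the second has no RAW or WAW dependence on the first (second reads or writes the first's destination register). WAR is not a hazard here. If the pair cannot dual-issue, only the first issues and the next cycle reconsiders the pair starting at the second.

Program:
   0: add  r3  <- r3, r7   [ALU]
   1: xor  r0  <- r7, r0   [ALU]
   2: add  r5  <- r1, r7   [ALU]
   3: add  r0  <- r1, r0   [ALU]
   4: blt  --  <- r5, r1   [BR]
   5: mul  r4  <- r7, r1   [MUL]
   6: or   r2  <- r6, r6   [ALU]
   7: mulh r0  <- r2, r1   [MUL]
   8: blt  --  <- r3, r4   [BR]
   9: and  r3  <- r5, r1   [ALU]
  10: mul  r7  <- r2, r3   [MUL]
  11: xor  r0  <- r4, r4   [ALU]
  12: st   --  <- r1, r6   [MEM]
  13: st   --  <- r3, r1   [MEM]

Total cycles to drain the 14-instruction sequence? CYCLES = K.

  cy0 -> i0&i1 (add.ALU/xor.ALU) dual
  cy1 -> i2&i3 (add.ALU/add.ALU) dual
  cy2 -> i4&i5 (blt.BR/mul.MUL) dual
  cy3 -> i6 (or.ALU) RAW r2
  cy4 -> i7&i8 (mulh.MUL/blt.BR) dual
  cy5 -> i9 (and.ALU) RAW r3
  cy6 -> i10&i11 (mul.MUL/xor.ALU) dual
  cy7 -> i12 (st.MEM) no-port MEM/MEM
  cy8 -> i13 (st.MEM) tail

CYCLES = 9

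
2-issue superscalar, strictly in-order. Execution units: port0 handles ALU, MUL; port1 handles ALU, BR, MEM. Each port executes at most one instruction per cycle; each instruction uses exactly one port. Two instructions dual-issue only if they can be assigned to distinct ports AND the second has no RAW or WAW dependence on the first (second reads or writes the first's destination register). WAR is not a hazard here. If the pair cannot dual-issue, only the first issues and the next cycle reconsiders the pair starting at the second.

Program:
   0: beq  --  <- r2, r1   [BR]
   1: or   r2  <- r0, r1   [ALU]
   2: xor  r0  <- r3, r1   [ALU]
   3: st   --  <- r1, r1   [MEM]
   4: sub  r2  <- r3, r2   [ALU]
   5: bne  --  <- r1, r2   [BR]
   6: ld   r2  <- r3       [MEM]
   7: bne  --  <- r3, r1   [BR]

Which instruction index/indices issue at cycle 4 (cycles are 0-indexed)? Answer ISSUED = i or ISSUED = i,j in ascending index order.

[0] i0/i1  beq or  -- dual
[1] i2/i3  xor st  -- dual
[2] i4  sub  -- RAW r2
[3] i5  bne  -- no-port BR/MEM
[4] i6  ld  -- no-port MEM/BR
[5] i7  bne  -- tail

ISSUED = 6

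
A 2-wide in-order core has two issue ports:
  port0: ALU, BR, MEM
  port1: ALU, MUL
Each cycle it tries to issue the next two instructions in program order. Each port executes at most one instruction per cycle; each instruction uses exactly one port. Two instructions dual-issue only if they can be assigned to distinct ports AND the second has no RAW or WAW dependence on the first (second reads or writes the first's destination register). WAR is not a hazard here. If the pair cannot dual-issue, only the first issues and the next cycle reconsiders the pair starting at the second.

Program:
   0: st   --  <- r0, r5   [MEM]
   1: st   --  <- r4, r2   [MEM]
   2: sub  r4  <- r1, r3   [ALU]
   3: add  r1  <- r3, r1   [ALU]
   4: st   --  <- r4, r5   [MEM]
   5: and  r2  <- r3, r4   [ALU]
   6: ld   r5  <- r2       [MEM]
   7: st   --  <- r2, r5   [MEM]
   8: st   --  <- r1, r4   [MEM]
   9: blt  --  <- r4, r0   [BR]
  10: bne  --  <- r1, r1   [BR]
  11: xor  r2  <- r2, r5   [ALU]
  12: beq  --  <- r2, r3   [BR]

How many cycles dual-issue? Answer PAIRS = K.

PAIRS = 3

t=0 i0:st ; no-port MEM/MEM
t=1 i1/i2:st;sub ; pair
t=2 i3/i4:add;st ; pair
t=3 i5:and ; RAW r2
t=4 i6:ld ; no-port MEM/MEM
t=5 i7:st ; no-port MEM/MEM
t=6 i8:st ; no-port MEM/BR
t=7 i9:blt ; no-port BR/BR
t=8 i10/i11:bne;xor ; pair
t=9 i12:beq ; tail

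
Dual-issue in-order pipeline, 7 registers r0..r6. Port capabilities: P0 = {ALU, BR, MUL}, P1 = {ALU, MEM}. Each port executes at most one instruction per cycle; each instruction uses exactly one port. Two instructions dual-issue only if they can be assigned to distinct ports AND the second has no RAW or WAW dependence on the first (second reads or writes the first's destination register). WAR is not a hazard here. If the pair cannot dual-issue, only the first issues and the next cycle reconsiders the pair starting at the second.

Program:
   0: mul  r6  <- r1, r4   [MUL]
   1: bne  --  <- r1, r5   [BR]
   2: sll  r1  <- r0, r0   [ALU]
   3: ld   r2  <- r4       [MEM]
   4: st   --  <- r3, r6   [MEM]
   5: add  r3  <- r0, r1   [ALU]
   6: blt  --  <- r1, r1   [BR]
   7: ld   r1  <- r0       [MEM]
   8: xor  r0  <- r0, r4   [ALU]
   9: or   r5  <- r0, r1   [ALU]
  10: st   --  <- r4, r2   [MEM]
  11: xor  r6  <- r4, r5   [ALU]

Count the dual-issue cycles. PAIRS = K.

[0] i0  mul  -- no-port MUL/BR
[1] i1+i2  bne+sll  -- 2-wide
[2] i3  ld  -- no-port MEM/MEM
[3] i4+i5  st+add  -- 2-wide
[4] i6+i7  blt+ld  -- 2-wide
[5] i8  xor  -- RAW r0
[6] i9+i10  or+st  -- 2-wide
[7] i11  xor  -- tail

PAIRS = 4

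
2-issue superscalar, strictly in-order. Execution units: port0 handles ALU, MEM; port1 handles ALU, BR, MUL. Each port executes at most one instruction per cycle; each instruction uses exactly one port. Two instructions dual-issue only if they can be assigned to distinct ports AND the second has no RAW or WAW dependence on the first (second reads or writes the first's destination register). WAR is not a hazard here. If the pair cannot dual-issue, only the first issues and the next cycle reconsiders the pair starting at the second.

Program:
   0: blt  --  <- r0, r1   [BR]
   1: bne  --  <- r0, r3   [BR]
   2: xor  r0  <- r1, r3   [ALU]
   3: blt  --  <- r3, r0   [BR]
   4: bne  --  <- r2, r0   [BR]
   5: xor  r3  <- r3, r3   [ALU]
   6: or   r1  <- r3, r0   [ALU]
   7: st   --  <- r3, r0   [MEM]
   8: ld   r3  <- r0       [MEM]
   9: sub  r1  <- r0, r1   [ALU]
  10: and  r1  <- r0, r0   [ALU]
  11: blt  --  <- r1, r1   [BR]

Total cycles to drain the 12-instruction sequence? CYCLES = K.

CYCLES = 8

c0: i0 blt  no-port BR/BR
c1: i1,i2 bne;xor  pair
c2: i3 blt  no-port BR/BR
c3: i4,i5 bne;xor  pair
c4: i6,i7 or;st  pair
c5: i8,i9 ld;sub  pair
c6: i10 and  RAW r1
c7: i11 blt  tail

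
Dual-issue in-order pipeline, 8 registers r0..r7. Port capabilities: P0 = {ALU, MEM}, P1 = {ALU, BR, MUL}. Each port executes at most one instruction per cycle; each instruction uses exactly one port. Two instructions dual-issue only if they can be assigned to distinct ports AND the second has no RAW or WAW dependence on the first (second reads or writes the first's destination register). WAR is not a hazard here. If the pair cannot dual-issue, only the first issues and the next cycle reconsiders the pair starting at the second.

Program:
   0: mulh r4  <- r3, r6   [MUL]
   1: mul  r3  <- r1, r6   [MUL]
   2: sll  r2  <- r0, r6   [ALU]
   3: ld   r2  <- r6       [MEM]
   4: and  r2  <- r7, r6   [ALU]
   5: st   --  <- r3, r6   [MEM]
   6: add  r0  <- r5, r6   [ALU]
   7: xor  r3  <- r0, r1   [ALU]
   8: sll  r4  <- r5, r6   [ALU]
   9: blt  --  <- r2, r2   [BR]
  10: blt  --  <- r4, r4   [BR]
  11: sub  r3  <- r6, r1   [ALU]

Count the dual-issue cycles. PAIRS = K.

PAIRS = 4

  cy0 -> i0 (mulh.MUL) no-port MUL/MUL
  cy1 -> i1,i2 (mul.MUL+sll.ALU) dual
  cy2 -> i3 (ld.MEM) WAW r2
  cy3 -> i4,i5 (and.ALU+st.MEM) dual
  cy4 -> i6 (add.ALU) RAW r0
  cy5 -> i7,i8 (xor.ALU+sll.ALU) dual
  cy6 -> i9 (blt.BR) no-port BR/BR
  cy7 -> i10,i11 (blt.BR+sub.ALU) dual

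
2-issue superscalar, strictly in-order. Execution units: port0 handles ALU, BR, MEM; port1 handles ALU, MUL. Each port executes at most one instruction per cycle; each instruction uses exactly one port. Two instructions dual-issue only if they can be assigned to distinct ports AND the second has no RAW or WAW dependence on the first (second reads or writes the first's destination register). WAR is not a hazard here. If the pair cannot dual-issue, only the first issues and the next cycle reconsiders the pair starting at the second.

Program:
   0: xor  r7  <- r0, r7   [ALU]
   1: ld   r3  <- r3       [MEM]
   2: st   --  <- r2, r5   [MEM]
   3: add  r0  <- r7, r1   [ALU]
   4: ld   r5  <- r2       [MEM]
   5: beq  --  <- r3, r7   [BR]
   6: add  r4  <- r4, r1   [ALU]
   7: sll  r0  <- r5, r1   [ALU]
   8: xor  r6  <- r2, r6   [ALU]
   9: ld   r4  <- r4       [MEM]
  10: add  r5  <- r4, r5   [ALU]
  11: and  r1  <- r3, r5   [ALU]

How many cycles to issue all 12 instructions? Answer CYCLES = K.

CYCLES = 8

c0: i0/i1 xor.ALU/ld.MEM  2-wide
c1: i2/i3 st.MEM/add.ALU  2-wide
c2: i4 ld.MEM  no-port MEM/BR
c3: i5/i6 beq.BR/add.ALU  2-wide
c4: i7/i8 sll.ALU/xor.ALU  2-wide
c5: i9 ld.MEM  RAW r4
c6: i10 add.ALU  RAW r5
c7: i11 and.ALU  tail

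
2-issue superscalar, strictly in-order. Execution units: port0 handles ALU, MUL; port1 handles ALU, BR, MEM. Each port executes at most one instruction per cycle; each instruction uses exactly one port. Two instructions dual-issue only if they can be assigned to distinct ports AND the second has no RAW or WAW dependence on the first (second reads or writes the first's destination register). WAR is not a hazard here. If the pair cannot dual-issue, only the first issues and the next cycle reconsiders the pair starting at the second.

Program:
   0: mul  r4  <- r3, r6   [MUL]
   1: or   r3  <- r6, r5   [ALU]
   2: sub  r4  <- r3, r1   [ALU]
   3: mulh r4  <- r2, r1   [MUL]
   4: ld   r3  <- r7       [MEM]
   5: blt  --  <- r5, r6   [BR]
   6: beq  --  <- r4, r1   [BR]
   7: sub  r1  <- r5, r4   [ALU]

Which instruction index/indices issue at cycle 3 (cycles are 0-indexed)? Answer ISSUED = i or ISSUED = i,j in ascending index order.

t=0 i0+i1:mul.MUL or.ALU ; 2-wide
t=1 i2:sub.ALU ; WAW r4
t=2 i3+i4:mulh.MUL ld.MEM ; 2-wide
t=3 i5:blt.BR ; no-port BR/BR
t=4 i6+i7:beq.BR sub.ALU ; 2-wide

ISSUED = 5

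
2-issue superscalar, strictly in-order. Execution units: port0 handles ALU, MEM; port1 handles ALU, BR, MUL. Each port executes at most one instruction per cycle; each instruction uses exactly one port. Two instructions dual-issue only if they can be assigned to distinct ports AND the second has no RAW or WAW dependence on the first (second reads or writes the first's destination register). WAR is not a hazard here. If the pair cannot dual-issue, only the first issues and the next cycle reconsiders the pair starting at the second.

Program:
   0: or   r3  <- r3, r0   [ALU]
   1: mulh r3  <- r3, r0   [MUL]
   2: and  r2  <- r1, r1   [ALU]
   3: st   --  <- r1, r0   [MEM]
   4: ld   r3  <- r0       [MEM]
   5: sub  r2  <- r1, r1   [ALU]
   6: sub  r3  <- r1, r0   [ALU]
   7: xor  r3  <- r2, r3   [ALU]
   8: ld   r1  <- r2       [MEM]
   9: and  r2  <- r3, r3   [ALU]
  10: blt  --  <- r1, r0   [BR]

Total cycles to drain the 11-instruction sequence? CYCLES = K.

CYCLES = 7

#0 head=0: or i0 RAW+WAW r3
#1 head=1: mulh;and i1/i2 2-wide
#2 head=3: st i3 no-port MEM/MEM
#3 head=4: ld;sub i4/i5 2-wide
#4 head=6: sub i6 RAW+WAW r3
#5 head=7: xor;ld i7/i8 2-wide
#6 head=9: and;blt i9/i10 2-wide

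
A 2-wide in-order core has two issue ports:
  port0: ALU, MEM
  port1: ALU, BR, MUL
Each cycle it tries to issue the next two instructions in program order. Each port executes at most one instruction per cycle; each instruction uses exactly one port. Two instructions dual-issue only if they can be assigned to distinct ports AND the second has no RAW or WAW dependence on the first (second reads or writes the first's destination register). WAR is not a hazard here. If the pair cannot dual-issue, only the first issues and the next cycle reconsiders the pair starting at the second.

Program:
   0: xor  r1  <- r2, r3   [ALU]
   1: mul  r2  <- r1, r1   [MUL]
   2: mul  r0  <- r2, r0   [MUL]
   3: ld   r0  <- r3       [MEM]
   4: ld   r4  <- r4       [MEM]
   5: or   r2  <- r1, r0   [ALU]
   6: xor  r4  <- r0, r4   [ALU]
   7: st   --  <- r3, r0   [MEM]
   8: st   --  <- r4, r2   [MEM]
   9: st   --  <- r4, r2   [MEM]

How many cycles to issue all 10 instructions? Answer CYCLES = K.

CYCLES = 8

#0 head=0: xor.ALU i0 RAW r1
#1 head=1: mul.MUL i1 no-port MUL/MUL
#2 head=2: mul.MUL i2 WAW r0
#3 head=3: ld.MEM i3 no-port MEM/MEM
#4 head=4: ld.MEM or.ALU i4,i5 2-wide
#5 head=6: xor.ALU st.MEM i6,i7 2-wide
#6 head=8: st.MEM i8 no-port MEM/MEM
#7 head=9: st.MEM i9 tail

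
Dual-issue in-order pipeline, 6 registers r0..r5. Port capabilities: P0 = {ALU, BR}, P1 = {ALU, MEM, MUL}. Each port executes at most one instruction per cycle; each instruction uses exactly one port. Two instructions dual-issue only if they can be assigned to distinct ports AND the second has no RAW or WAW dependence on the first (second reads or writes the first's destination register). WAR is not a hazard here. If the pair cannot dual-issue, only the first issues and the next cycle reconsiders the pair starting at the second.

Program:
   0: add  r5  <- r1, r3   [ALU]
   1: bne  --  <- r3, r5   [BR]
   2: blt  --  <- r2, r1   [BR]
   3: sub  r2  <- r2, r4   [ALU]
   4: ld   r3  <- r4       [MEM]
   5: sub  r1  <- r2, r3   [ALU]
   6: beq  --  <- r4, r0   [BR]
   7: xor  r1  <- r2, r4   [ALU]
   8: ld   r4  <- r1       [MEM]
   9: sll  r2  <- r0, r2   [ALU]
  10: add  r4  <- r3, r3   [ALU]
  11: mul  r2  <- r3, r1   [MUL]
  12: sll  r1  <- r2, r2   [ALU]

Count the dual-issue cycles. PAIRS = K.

PAIRS = 4

#0 head=0: add.ALU i0 RAW r5
#1 head=1: bne.BR i1 no-port BR/BR
#2 head=2: blt.BR/sub.ALU i2&i3 pair
#3 head=4: ld.MEM i4 RAW r3
#4 head=5: sub.ALU/beq.BR i5&i6 pair
#5 head=7: xor.ALU i7 RAW r1
#6 head=8: ld.MEM/sll.ALU i8&i9 pair
#7 head=10: add.ALU/mul.MUL i10&i11 pair
#8 head=12: sll.ALU i12 tail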